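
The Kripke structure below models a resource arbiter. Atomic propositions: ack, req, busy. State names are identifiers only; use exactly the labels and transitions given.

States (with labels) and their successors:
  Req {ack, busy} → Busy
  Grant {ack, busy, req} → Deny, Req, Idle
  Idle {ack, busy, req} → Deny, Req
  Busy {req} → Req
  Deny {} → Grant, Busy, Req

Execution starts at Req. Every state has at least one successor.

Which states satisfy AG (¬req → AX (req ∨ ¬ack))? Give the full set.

{Req, Busy}

States satisfying ¬req → AX (req ∨ ¬ack): {Req, Grant, Idle, Busy}.
States satisfying AG (¬req → AX (req ∨ ¬ack)): {Req, Busy}.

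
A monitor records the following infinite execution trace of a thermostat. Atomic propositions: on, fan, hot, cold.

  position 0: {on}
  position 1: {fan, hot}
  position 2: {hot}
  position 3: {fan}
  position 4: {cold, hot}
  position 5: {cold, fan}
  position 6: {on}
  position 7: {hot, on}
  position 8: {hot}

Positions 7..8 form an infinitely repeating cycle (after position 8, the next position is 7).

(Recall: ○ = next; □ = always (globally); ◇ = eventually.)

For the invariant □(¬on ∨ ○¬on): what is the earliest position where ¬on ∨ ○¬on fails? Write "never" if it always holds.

6

Check ¬on ∨ ○¬on at each position in order: 0 ✓, 1 ✓, 2 ✓, 3 ✓, 4 ✓, 5 ✓.
At position 6 the labels are {on} and the next position 7 has {hot, on}, so ¬on ∨ ○¬on is false there. This is the first violation.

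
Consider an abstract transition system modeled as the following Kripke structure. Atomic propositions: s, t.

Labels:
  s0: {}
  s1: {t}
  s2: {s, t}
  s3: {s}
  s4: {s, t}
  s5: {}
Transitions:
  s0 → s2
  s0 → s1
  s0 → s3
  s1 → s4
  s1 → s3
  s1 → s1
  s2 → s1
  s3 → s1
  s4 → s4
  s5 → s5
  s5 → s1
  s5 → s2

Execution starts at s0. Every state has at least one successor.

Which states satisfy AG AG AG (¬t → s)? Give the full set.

States satisfying AG AG (¬t → s): {s1, s2, s3, s4}.
States satisfying AG AG AG (¬t → s): {s1, s2, s3, s4}.

{s1, s2, s3, s4}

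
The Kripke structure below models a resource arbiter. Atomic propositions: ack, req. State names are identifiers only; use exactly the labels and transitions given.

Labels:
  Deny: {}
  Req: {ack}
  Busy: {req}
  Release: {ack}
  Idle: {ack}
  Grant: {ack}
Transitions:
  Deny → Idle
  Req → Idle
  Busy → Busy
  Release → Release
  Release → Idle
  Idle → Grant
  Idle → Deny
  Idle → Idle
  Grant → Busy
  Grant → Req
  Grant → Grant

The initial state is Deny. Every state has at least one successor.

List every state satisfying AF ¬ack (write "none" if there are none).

States satisfying ¬ack: {Deny, Busy}.
States satisfying AF ¬ack: {Deny, Busy}.

{Deny, Busy}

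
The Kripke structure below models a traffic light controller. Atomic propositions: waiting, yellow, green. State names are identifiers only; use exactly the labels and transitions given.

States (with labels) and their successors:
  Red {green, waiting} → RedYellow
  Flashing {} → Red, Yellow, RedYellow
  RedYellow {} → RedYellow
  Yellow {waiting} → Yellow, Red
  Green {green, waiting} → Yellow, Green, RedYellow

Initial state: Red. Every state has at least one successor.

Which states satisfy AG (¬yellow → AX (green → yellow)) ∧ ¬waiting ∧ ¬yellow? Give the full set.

States satisfying ¬yellow → AX (green → yellow): {Red, RedYellow}.
States satisfying AG (¬yellow → AX (green → yellow)): {Red, RedYellow}.
States satisfying ¬waiting: {Flashing, RedYellow}.
States satisfying ¬yellow: {Red, Flashing, RedYellow, Yellow, Green}.
States satisfying ¬waiting ∧ ¬yellow: {Flashing, RedYellow}.
States satisfying AG (¬yellow → AX (green → yellow)) ∧ ¬waiting ∧ ¬yellow: {RedYellow}.

{RedYellow}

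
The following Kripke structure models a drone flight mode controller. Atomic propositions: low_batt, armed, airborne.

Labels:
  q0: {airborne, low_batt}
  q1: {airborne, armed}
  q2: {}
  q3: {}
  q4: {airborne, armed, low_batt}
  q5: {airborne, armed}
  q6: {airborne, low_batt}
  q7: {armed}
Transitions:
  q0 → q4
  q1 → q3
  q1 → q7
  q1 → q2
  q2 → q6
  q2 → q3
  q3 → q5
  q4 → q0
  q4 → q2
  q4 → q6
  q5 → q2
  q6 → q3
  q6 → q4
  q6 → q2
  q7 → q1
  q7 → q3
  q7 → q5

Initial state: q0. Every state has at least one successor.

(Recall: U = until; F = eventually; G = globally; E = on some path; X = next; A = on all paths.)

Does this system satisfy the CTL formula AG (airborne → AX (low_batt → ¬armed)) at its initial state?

States satisfying airborne → AX (low_batt → ¬armed): {q1, q2, q3, q4, q5, q7}.
States satisfying AG (airborne → AX (low_batt → ¬armed)): ∅.
q0 is reachable from q0 and violates airborne → AX (low_batt → ¬armed), so AG fails at q0.
q0 ∉ Sat(AG (airborne → AX (low_batt → ¬armed))).

No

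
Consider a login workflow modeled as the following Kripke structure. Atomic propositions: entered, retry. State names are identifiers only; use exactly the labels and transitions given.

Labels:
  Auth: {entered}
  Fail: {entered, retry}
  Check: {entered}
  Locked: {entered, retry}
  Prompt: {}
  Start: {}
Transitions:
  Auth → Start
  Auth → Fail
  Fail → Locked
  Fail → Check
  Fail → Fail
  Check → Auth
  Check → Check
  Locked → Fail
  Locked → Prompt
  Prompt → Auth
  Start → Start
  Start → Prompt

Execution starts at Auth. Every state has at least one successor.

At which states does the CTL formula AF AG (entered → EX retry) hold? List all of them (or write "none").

none

States satisfying AG (entered → EX retry): ∅.
States satisfying AF AG (entered → EX retry): ∅.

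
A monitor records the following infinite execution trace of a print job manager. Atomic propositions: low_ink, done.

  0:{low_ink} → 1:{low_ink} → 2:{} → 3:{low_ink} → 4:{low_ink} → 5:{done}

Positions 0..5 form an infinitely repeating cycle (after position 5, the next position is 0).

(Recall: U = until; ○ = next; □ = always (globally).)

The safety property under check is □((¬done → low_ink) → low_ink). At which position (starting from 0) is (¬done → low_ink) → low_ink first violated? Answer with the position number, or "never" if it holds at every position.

5

Check (¬done → low_ink) → low_ink at each position in order: 0 ✓, 1 ✓, 2 ✓, 3 ✓, 4 ✓.
At position 5 the labels are {done}, so (¬done → low_ink) → low_ink is false there. This is the first violation.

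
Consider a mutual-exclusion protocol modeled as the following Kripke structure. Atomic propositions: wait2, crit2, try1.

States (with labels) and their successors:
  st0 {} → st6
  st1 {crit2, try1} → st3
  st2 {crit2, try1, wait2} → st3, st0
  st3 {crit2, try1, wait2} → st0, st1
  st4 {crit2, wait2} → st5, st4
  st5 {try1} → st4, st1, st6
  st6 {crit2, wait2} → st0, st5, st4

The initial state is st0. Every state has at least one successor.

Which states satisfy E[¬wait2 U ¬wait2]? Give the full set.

{st0, st1, st5}

States satisfying ¬wait2: {st0, st1, st5}.
States satisfying E[¬wait2 U ¬wait2]: {st0, st1, st5}.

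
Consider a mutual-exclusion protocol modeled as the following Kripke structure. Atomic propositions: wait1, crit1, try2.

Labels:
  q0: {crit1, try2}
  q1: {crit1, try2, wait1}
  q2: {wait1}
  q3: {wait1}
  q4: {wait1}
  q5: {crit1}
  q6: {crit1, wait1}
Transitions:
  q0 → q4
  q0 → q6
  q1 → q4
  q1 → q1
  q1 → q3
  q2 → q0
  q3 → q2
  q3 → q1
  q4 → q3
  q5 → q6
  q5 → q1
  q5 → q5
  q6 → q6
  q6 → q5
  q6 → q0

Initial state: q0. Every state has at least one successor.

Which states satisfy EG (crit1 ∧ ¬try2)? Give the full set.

{q5, q6}

States satisfying crit1 ∧ ¬try2: {q5, q6}.
States satisfying EG (crit1 ∧ ¬try2): {q5, q6}.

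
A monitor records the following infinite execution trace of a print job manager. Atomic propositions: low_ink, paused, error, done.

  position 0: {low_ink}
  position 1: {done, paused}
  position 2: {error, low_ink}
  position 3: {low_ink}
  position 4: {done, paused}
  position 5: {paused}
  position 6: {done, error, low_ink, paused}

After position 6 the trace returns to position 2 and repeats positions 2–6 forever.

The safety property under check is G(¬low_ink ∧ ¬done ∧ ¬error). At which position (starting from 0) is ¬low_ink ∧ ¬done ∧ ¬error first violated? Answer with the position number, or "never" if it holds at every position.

At position 0 the labels are {low_ink}, so ¬low_ink ∧ ¬done ∧ ¬error is false there. This is the first violation.

0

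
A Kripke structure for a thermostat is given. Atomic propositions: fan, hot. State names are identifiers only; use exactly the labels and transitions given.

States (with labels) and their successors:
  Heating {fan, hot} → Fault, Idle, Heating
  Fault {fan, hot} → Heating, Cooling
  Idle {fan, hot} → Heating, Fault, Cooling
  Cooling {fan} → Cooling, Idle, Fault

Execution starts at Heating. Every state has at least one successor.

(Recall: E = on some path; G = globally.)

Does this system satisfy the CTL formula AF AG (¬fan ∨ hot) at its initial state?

No

States satisfying AG (¬fan ∨ hot): ∅.
States satisfying AF AG (¬fan ∨ hot): ∅.
There is a path from Heating along which AG (¬fan ∨ hot) never holds.
Heating ∉ Sat(AF AG (¬fan ∨ hot)).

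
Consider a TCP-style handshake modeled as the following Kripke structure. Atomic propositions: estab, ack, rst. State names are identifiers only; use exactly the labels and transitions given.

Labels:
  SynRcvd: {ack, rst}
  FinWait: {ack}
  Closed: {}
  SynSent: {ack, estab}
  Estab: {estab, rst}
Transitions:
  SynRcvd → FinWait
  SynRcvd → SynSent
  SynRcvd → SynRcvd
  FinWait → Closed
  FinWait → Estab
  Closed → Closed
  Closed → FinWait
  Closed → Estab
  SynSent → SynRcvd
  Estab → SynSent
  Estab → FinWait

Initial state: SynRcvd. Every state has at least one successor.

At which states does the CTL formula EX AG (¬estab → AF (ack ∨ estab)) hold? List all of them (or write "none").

none

States satisfying AG (¬estab → AF (ack ∨ estab)): ∅.
States satisfying EX AG (¬estab → AF (ack ∨ estab)): ∅.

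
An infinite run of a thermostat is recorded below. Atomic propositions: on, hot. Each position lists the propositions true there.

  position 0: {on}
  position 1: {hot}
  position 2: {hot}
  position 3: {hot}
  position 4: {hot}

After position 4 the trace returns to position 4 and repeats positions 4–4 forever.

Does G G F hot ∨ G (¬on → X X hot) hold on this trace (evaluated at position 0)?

Holds

G F hot holds at every position 0..4, and those are all positions ever visited, so G G F hot holds.
¬on → X X hot holds at every position 0..4, and those are all positions ever visited, so G (¬on → X X hot) holds.
Positions where ¬on holds: 1, 2, 3, 4.
Check X X hot at each: 1→ok, 2→ok, 3→ok, 4→ok.
At position 0: G G F hot is true; G (¬on → X X hot) is true; so G G F hot ∨ G (¬on → X X hot) is true.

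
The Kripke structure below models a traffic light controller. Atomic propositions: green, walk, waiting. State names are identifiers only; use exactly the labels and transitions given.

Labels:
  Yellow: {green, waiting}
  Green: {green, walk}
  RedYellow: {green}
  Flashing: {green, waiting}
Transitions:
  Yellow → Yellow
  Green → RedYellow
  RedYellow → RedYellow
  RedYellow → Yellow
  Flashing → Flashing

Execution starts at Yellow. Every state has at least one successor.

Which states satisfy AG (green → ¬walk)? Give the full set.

States satisfying green → ¬walk: {Yellow, RedYellow, Flashing}.
States satisfying AG (green → ¬walk): {Yellow, RedYellow, Flashing}.

{Yellow, RedYellow, Flashing}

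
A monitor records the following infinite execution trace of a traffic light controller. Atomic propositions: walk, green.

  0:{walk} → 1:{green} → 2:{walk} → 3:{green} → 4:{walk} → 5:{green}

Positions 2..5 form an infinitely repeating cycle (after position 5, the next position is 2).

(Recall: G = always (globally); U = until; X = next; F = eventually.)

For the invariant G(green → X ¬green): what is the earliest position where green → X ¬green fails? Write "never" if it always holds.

never

green → X ¬green holds at every position 0..5, and those are all the positions the trace ever visits, so the invariant G(green → X ¬green) is never violated.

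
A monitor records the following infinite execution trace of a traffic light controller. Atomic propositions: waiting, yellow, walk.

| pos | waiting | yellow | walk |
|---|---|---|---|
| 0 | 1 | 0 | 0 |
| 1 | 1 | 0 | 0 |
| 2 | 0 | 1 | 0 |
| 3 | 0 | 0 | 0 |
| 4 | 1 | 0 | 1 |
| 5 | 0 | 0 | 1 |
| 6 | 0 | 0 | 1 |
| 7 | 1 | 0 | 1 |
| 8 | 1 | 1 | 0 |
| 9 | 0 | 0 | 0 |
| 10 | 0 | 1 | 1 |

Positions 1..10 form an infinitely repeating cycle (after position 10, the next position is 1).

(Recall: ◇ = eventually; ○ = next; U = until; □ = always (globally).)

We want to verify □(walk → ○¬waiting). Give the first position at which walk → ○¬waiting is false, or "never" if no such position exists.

Check walk → ○¬waiting at each position in order: 0 ✓, 1 ✓, 2 ✓, 3 ✓, 4 ✓, 5 ✓.
At position 6 the labels are {walk} and the next position 7 has {waiting, walk}, so walk → ○¬waiting is false there. This is the first violation.

6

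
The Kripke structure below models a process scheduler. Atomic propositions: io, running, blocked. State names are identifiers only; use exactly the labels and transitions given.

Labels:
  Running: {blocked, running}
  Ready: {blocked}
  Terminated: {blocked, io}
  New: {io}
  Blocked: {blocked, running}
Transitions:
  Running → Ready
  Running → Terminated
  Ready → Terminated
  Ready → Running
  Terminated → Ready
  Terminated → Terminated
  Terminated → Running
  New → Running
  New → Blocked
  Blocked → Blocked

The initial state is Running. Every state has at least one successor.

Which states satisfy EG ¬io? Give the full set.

{Running, Ready, Blocked}

States satisfying ¬io: {Running, Ready, Blocked}.
States satisfying EG ¬io: {Running, Ready, Blocked}.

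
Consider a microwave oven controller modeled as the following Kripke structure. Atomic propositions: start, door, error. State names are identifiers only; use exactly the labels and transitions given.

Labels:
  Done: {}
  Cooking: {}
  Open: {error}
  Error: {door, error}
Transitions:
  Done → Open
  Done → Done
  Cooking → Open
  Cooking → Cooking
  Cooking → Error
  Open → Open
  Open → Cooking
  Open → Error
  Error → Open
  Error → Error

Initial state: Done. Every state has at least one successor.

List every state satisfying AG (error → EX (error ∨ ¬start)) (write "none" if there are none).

{Done, Cooking, Open, Error}

States satisfying error → EX (error ∨ ¬start): {Done, Cooking, Open, Error}.
States satisfying AG (error → EX (error ∨ ¬start)): {Done, Cooking, Open, Error}.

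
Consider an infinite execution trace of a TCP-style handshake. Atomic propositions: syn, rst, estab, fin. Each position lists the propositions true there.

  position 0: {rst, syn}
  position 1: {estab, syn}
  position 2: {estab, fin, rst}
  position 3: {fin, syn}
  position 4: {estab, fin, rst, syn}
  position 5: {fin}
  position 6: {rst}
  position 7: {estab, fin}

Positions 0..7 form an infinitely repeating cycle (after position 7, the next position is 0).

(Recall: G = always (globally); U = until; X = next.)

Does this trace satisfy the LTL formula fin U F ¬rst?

Holds

Walking from position 0: F ¬rst first holds at position 0, and fin holds at every earlier position along the way, so fin U F ¬rst holds.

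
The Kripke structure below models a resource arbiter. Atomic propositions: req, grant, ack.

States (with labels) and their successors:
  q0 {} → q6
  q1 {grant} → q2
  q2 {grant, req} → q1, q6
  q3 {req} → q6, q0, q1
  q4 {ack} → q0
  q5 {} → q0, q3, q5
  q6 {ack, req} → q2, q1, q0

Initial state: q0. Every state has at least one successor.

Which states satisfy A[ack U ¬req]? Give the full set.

States satisfying ack: {q4, q6}.
States satisfying ¬req: {q0, q1, q4, q5}.
States satisfying A[ack U ¬req]: {q0, q1, q4, q5}.

{q0, q1, q4, q5}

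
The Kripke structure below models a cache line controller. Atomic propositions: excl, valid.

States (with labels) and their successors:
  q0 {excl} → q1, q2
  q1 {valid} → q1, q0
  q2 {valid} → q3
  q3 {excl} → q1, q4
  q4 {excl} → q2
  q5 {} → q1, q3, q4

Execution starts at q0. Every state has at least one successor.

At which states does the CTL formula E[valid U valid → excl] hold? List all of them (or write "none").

States satisfying valid: {q1, q2}.
States satisfying valid → excl: {q0, q3, q4, q5}.
States satisfying E[valid U valid → excl]: {q0, q1, q2, q3, q4, q5}.

{q0, q1, q2, q3, q4, q5}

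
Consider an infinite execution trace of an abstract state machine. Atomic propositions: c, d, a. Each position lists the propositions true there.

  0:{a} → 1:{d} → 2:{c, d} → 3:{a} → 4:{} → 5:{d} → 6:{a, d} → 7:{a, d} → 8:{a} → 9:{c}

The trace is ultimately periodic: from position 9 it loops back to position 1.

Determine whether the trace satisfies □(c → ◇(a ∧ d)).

Yes

c → ◇(a ∧ d) holds at every position 0..9, and those are all positions ever visited, so □(c → ◇(a ∧ d)) holds.
Positions where c holds: 2, 9.
Check ◇(a ∧ d) at each: 2→ok, 9→ok.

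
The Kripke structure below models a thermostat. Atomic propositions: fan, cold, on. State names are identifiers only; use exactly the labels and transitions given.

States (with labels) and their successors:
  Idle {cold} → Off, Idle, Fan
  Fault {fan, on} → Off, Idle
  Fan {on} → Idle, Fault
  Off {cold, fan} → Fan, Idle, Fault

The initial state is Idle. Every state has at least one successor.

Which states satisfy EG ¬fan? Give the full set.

States satisfying ¬fan: {Idle, Fan}.
States satisfying EG ¬fan: {Idle, Fan}.

{Idle, Fan}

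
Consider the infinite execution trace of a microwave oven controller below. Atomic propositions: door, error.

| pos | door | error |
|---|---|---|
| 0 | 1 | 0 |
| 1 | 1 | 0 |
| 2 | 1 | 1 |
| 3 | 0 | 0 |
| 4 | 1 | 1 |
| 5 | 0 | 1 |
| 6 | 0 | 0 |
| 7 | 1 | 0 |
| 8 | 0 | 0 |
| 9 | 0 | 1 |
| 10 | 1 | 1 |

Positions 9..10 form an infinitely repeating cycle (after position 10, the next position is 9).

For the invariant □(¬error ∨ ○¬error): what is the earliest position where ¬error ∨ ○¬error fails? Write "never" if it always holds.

4

Check ¬error ∨ ○¬error at each position in order: 0 ✓, 1 ✓, 2 ✓, 3 ✓.
At position 4 the labels are {door, error} and the next position 5 has {error}, so ¬error ∨ ○¬error is false there. This is the first violation.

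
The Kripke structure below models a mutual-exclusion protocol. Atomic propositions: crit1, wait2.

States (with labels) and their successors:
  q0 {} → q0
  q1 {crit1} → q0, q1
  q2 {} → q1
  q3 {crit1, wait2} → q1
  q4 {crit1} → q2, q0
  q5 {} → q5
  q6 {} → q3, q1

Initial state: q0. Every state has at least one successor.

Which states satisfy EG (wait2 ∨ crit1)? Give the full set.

{q1, q3}

States satisfying wait2 ∨ crit1: {q1, q3, q4}.
States satisfying EG (wait2 ∨ crit1): {q1, q3}.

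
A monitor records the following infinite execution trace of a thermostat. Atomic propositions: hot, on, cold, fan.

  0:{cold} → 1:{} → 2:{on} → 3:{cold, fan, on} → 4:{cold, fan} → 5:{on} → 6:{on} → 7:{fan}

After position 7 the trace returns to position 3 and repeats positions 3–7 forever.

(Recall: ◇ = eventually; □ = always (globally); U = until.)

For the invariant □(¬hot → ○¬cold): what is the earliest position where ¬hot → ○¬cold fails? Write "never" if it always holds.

2

Check ¬hot → ○¬cold at each position in order: 0 ✓, 1 ✓.
At position 2 the labels are {on} and the next position 3 has {cold, fan, on}, so ¬hot → ○¬cold is false there. This is the first violation.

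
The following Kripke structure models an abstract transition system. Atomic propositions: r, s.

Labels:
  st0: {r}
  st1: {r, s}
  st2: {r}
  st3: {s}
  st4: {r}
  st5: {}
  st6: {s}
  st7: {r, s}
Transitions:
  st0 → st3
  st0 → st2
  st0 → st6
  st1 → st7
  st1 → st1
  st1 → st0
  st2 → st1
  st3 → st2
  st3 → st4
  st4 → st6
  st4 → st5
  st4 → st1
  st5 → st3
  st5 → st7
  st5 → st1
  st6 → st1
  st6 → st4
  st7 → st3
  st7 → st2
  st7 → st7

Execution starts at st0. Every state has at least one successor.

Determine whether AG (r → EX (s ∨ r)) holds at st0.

States satisfying r → EX (s ∨ r): {st0, st1, st2, st3, st4, st5, st6, st7}.
States satisfying AG (r → EX (s ∨ r)): {st0, st1, st2, st3, st4, st5, st6, st7}.
Every state reachable from st0 satisfies r → EX (s ∨ r).
st0 ∈ Sat(AG (r → EX (s ∨ r))).

Satisfied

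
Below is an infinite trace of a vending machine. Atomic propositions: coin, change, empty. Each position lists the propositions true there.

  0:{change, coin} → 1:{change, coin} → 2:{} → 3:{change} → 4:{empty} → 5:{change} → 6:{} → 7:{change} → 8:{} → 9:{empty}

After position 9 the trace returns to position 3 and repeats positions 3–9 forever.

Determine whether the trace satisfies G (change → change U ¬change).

change → change U ¬change holds at every position 0..9, and those are all positions ever visited, so G (change → change U ¬change) holds.
Positions where change holds: 0, 1, 3, 5, 7.
Check change U ¬change at each: 0→ok, 1→ok, 3→ok, 5→ok, 7→ok.

Satisfied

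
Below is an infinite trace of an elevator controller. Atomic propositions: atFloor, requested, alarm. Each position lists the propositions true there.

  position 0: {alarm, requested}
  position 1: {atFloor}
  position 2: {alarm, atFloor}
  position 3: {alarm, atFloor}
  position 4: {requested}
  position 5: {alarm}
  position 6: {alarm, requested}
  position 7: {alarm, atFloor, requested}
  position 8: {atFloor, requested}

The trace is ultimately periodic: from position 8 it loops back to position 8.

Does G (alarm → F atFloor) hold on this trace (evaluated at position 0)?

alarm → F atFloor holds at every position 0..8, and those are all positions ever visited, so G (alarm → F atFloor) holds.
Positions where alarm holds: 0, 2, 3, 5, 6, 7.
Check F atFloor at each: 0→ok, 2→ok, 3→ok, 5→ok, 6→ok, 7→ok.

Satisfied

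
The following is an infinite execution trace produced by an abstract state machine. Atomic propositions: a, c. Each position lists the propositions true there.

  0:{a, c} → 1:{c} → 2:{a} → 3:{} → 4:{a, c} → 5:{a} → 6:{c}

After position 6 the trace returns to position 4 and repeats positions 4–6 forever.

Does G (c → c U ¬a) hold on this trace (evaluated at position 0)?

Violated

c → c U ¬a must hold at every position from 0 onward. It fails at position 4, so G (c → c U ¬a) is false.
Positions where c holds: 0, 1, 4, 6.
Check c U ¬a at each: 0→ok, 1→ok, 4→fails, 6→ok.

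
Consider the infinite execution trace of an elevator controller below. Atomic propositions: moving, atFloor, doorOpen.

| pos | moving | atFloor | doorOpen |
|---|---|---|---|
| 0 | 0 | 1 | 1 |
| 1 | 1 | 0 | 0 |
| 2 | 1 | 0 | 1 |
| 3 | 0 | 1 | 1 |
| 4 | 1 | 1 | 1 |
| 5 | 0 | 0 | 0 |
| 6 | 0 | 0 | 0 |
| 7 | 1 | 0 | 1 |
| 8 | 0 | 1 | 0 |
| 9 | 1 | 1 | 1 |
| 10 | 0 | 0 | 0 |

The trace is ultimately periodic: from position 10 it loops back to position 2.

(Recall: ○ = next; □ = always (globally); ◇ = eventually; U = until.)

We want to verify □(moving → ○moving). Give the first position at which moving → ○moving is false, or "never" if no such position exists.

Check moving → ○moving at each position in order: 0 ✓, 1 ✓.
At position 2 the labels are {doorOpen, moving} and the next position 3 has {atFloor, doorOpen}, so moving → ○moving is false there. This is the first violation.

2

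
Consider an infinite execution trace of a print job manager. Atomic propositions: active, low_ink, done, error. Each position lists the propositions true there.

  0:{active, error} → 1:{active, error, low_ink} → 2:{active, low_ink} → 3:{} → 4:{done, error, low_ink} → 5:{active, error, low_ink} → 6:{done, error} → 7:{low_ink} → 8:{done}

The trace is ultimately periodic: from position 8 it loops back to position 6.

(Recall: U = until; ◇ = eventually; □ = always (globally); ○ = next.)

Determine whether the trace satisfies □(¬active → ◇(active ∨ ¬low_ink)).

Holds

¬active → ◇(active ∨ ¬low_ink) holds at every position 0..8, and those are all positions ever visited, so □(¬active → ◇(active ∨ ¬low_ink)) holds.
Positions where ¬active holds: 3, 4, 6, 7, 8.
Check ◇(active ∨ ¬low_ink) at each: 3→ok, 4→ok, 6→ok, 7→ok, 8→ok.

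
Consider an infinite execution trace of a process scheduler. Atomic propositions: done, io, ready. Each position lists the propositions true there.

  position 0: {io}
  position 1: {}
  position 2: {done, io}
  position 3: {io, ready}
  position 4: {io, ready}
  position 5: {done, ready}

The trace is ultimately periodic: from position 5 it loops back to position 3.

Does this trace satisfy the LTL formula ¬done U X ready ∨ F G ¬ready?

Walking from position 0: X ready first holds at position 2, and ¬done holds at every earlier position along the way, so ¬done U X ready holds.
G ¬ready is false at every position 0..5, so it never becomes true and F G ¬ready fails.
At position 0: ¬done U X ready is true; F G ¬ready is false; so ¬done U X ready ∨ F G ¬ready is true.

Satisfied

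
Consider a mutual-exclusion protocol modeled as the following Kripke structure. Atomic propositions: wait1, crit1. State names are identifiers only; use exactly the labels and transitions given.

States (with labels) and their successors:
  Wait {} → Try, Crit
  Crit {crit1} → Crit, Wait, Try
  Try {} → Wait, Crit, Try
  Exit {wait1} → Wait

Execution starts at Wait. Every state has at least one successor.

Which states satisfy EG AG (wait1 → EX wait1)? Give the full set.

{Wait, Crit, Try}

States satisfying AG (wait1 → EX wait1): {Wait, Crit, Try}.
States satisfying EG AG (wait1 → EX wait1): {Wait, Crit, Try}.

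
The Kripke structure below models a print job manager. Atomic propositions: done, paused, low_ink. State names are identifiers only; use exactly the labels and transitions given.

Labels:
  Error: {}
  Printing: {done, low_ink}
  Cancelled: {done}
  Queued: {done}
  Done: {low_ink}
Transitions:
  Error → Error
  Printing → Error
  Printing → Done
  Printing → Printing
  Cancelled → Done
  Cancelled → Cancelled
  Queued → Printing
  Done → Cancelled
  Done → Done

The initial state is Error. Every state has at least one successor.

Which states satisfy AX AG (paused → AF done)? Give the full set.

{Error, Printing, Cancelled, Queued, Done}

States satisfying AG (paused → AF done): {Error, Printing, Cancelled, Queued, Done}.
States satisfying AX AG (paused → AF done): {Error, Printing, Cancelled, Queued, Done}.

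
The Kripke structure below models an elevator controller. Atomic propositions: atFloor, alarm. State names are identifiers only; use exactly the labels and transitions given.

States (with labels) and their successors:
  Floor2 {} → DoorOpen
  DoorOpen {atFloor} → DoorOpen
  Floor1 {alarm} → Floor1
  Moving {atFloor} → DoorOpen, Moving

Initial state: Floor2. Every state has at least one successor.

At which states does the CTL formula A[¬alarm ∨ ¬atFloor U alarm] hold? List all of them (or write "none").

States satisfying ¬alarm ∨ ¬atFloor: {Floor2, DoorOpen, Floor1, Moving}.
States satisfying alarm: {Floor1}.
States satisfying A[¬alarm ∨ ¬atFloor U alarm]: {Floor1}.

{Floor1}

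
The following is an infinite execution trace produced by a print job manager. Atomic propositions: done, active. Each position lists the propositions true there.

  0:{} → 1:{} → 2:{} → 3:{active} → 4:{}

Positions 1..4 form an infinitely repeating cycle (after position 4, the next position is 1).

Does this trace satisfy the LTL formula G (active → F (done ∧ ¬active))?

Violated

active → F (done ∧ ¬active) must hold at every position from 0 onward. It fails at position 3, so G (active → F (done ∧ ¬active)) is false.
Positions where active holds: 3.
Check F (done ∧ ¬active) at each: 3→fails.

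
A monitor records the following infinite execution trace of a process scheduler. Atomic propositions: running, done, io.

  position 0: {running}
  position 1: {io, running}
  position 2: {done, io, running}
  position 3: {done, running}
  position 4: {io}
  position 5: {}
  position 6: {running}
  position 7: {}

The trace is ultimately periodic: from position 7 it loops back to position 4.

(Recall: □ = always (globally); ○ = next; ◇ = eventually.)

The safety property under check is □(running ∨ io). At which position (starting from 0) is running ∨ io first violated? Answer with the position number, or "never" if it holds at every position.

5

Check running ∨ io at each position in order: 0 ✓, 1 ✓, 2 ✓, 3 ✓, 4 ✓.
At position 5 the labels are {}, so running ∨ io is false there. This is the first violation.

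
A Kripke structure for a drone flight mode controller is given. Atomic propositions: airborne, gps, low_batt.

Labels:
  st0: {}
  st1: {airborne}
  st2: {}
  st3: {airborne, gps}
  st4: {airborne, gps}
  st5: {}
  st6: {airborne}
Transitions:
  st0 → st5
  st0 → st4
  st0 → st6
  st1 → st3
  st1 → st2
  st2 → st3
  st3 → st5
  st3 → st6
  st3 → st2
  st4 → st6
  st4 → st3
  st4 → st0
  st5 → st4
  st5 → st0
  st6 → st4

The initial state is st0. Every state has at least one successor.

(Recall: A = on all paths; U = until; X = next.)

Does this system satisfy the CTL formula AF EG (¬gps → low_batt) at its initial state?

States satisfying EG (¬gps → low_batt): ∅.
States satisfying AF EG (¬gps → low_batt): ∅.
There is a path from st0 along which EG (¬gps → low_batt) never holds.
st0 ∉ Sat(AF EG (¬gps → low_batt)).

Does not hold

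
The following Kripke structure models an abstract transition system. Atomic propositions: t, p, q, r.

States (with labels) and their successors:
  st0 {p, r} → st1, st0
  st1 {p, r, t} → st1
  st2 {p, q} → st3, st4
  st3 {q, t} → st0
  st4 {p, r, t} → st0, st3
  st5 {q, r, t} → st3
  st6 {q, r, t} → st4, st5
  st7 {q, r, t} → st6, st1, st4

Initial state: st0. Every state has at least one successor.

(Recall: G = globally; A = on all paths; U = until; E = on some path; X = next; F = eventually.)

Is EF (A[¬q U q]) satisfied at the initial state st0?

States satisfying A[¬q U q]: {st2, st3, st5, st6, st7}.
States satisfying EF (A[¬q U q]): {st2, st3, st4, st5, st6, st7}.
No suitable path/successor from st0 witnesses the formula.
st0 ∉ Sat(EF (A[¬q U q])).

Violated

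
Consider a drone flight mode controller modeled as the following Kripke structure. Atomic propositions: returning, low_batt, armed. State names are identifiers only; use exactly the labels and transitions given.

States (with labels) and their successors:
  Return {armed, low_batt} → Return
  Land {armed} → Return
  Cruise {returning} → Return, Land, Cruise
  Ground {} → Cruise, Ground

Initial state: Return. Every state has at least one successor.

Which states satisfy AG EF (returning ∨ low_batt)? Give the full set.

States satisfying EF (returning ∨ low_batt): {Return, Land, Cruise, Ground}.
States satisfying AG EF (returning ∨ low_batt): {Return, Land, Cruise, Ground}.

{Return, Land, Cruise, Ground}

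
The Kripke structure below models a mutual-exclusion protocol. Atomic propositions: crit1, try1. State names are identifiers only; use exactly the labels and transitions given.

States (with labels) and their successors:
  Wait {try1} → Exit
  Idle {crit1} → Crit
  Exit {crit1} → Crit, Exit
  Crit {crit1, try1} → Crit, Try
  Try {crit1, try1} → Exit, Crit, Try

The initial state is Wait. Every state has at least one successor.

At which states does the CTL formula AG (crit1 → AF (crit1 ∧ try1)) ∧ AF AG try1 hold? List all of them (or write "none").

none

States satisfying crit1 → AF (crit1 ∧ try1): {Wait, Idle, Crit, Try}.
States satisfying AG (crit1 → AF (crit1 ∧ try1)): ∅.
States satisfying AG try1: ∅.
States satisfying AF AG try1: ∅.
States satisfying AG (crit1 → AF (crit1 ∧ try1)) ∧ AF AG try1: ∅.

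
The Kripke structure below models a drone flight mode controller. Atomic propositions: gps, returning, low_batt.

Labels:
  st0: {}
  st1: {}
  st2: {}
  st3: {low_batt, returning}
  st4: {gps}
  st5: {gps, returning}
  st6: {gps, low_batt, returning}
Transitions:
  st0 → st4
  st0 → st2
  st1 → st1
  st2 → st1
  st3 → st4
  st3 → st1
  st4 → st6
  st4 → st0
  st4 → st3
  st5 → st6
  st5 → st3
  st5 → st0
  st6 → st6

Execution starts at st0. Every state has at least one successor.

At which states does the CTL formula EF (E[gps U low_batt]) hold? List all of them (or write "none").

States satisfying E[gps U low_batt]: {st3, st4, st5, st6}.
States satisfying EF (E[gps U low_batt]): {st0, st3, st4, st5, st6}.

{st0, st3, st4, st5, st6}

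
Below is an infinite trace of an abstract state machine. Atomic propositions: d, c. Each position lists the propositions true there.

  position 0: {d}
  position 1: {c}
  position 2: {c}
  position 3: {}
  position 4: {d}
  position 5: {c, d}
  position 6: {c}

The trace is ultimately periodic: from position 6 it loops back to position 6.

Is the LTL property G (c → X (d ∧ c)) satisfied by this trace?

c → X (d ∧ c) must hold at every position from 0 onward. It fails at position 1, so G (c → X (d ∧ c)) is false.
Positions where c holds: 1, 2, 5, 6.
Check X (d ∧ c) at each: 1→fails, 2→fails, 5→fails, 6→fails.

No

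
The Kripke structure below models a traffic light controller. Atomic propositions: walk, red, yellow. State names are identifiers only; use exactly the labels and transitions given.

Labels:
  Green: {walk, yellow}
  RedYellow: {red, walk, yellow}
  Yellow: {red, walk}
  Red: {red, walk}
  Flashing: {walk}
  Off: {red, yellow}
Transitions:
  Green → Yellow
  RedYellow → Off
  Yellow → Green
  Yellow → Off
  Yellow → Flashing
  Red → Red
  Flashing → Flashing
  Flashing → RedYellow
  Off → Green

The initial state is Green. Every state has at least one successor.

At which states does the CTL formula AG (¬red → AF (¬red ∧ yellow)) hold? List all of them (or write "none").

{Red}

States satisfying ¬red → AF (¬red ∧ yellow): {Green, RedYellow, Yellow, Red, Off}.
States satisfying AG (¬red → AF (¬red ∧ yellow)): {Red}.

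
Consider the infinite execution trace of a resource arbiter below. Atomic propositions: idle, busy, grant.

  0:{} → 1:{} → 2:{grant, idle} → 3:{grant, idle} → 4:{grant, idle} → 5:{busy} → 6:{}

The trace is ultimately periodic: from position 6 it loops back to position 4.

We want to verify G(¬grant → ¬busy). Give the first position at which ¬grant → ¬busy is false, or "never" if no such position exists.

Check ¬grant → ¬busy at each position in order: 0 ✓, 1 ✓, 2 ✓, 3 ✓, 4 ✓.
At position 5 the labels are {busy}, so ¬grant → ¬busy is false there. This is the first violation.

5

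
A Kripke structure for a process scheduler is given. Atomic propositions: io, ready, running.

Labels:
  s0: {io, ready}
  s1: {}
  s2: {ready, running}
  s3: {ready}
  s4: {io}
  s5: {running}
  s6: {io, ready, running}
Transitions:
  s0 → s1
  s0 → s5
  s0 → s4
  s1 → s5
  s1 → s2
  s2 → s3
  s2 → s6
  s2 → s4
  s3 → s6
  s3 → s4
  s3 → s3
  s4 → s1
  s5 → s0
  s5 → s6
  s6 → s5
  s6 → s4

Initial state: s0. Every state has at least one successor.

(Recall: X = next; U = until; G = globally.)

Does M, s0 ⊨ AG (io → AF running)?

States satisfying io → AF running: {s0, s1, s2, s3, s4, s5, s6}.
States satisfying AG (io → AF running): {s0, s1, s2, s3, s4, s5, s6}.
Every state reachable from s0 satisfies io → AF running.
s0 ∈ Sat(AG (io → AF running)).

Yes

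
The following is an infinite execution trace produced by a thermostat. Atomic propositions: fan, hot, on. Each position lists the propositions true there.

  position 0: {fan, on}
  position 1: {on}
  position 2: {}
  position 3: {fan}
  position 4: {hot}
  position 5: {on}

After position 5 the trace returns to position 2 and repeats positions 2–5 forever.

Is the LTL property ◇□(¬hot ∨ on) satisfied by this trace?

Does not hold

□(¬hot ∨ on) is false at every position 0..5, so it never becomes true and ◇□(¬hot ∨ on) fails.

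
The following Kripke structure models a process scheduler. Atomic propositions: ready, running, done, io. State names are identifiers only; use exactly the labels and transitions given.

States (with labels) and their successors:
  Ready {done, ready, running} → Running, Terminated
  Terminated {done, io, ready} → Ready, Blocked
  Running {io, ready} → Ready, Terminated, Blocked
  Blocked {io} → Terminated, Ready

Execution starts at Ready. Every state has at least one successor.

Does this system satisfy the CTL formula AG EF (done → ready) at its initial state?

Satisfied

States satisfying EF (done → ready): {Ready, Terminated, Running, Blocked}.
States satisfying AG EF (done → ready): {Ready, Terminated, Running, Blocked}.
Every state reachable from Ready satisfies EF (done → ready).
Ready ∈ Sat(AG EF (done → ready)).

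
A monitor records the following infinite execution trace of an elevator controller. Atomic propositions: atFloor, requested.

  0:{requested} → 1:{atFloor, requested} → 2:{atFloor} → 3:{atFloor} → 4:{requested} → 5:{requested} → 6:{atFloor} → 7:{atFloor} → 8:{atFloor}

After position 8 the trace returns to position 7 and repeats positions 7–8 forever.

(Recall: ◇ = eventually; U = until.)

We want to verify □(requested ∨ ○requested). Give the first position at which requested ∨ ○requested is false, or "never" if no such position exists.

Check requested ∨ ○requested at each position in order: 0 ✓, 1 ✓.
At position 2 the labels are {atFloor} and the next position 3 has {atFloor}, so requested ∨ ○requested is false there. This is the first violation.

2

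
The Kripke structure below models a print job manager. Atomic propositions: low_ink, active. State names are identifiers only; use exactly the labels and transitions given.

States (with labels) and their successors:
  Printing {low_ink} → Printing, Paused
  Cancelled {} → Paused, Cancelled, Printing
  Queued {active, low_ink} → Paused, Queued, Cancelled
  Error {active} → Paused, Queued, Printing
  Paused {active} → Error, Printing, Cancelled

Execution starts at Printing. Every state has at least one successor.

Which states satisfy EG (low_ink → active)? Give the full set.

{Cancelled, Queued, Error, Paused}

States satisfying low_ink → active: {Cancelled, Queued, Error, Paused}.
States satisfying EG (low_ink → active): {Cancelled, Queued, Error, Paused}.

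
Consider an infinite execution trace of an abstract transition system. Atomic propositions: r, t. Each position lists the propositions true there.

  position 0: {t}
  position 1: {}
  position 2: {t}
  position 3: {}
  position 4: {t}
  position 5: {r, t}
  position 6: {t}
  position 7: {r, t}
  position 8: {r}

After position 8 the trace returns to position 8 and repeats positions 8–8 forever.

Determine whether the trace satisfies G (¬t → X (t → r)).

Does not hold

¬t → X (t → r) must hold at every position from 0 onward. It fails at position 1, so G (¬t → X (t → r)) is false.
Positions where ¬t holds: 1, 3, 8.
Check X (t → r) at each: 1→fails, 3→fails, 8→ok.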